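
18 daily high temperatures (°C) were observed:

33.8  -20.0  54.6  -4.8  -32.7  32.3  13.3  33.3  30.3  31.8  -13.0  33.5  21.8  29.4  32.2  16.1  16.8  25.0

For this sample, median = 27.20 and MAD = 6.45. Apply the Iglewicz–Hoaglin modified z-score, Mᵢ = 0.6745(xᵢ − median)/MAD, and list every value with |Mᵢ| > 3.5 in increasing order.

-32.7, -20.0, -13.0

|Mᵢ| > 3.5 ⇔ |xᵢ − 27.20| > 3.5·6.45/0.6745 = 33.47.
So outliers lie outside [-6.27, 60.67].
-32.7: M = -6.26 → outlier.
-20.0: M = -4.94 → outlier.
-13.0: M = -4.20 → outlier.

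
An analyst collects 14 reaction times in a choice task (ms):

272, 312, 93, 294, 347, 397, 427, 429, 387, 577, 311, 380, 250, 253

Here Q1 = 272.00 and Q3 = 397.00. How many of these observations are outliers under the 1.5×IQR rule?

0

IQR = 125.00; fences at 272.00 − 187.50 = 84.50 and 397.00 + 187.50 = 584.50.
Every value lies within the cutoffs.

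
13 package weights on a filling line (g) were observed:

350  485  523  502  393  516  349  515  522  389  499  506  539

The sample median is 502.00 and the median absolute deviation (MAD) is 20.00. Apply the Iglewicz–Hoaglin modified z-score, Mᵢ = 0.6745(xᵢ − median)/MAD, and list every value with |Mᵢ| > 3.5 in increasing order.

349, 350, 389, 393

|Mᵢ| > 3.5 ⇔ |xᵢ − 502.00| > 3.5·20.00/0.6745 = 103.78.
So outliers lie outside [398.22, 605.78].
349: M = -5.16 → outlier.
350: M = -5.13 → outlier.
389: M = -3.81 → outlier.
393: M = -3.68 → outlier.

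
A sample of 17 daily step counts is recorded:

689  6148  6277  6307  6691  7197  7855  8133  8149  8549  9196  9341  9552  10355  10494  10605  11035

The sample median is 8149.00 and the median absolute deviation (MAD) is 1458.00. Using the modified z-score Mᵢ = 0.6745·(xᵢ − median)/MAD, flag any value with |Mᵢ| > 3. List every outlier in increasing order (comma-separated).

689

|Mᵢ| > 3 ⇔ |xᵢ − 8149.00| > 3·1458.00/0.6745 = 6484.80.
So outliers lie outside [1664.20, 14633.80].
689: M = -3.45 → outlier.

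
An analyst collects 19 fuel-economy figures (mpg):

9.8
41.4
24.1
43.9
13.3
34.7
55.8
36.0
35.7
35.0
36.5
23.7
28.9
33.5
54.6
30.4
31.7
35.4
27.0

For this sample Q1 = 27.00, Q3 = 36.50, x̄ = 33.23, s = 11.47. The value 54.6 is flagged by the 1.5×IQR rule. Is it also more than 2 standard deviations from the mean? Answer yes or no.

z = (54.6 − 33.23) / 11.47 = 1.86.
|z| = 1.86 ≤ 2.

no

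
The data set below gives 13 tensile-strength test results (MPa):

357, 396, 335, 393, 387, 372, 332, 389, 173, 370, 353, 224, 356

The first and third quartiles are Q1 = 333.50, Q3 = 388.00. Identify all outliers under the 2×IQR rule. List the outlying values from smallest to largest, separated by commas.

IQR = Q3 − Q1 = 388.00 − 333.50 = 54.50.
Lower fence = Q1 − 2·IQR = 333.50 − 109.00 = 224.50.
Upper fence = Q3 + 2·IQR = 388.00 + 109.00 = 497.00.
173 < 224.50 → outlier.
224 < 224.50 → outlier.
All remaining values lie within [224.50, 497.00].

173, 224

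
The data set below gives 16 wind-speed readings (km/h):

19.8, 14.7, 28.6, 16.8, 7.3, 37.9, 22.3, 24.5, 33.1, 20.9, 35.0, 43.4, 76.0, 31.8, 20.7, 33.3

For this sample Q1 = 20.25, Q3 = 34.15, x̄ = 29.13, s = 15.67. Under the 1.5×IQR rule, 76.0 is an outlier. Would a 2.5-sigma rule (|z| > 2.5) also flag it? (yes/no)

z = (76.0 − 29.13) / 15.67 = 2.99.
|z| = 2.99 > 2.5.

yes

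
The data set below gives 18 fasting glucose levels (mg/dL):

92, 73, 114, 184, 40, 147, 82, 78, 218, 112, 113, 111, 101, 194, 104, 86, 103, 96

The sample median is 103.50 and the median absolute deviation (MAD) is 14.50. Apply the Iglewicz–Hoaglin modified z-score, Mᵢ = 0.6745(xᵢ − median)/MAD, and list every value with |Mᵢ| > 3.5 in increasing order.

|Mᵢ| > 3.5 ⇔ |xᵢ − 103.50| > 3.5·14.50/0.6745 = 75.24.
So outliers lie outside [28.26, 178.74].
184: M = 3.74 → outlier.
194: M = 4.21 → outlier.
218: M = 5.33 → outlier.

184, 194, 218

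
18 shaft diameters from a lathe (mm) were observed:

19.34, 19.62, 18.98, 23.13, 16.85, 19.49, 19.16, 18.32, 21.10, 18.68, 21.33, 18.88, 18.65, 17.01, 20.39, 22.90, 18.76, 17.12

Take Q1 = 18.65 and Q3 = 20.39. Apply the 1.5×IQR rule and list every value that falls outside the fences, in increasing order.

IQR = Q3 − Q1 = 20.39 − 18.65 = 1.74.
Lower fence = Q1 − 1.5·IQR = 18.65 − 2.61 = 16.04.
Upper fence = Q3 + 1.5·IQR = 20.39 + 2.61 = 23.00.
23.13 > 23.00 → outlier.
All remaining values lie within [16.04, 23.00].

23.13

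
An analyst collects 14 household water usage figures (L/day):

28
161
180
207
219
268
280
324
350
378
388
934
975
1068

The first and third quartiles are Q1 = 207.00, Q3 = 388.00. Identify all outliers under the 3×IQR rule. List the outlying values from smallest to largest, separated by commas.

IQR = Q3 − Q1 = 388.00 − 207.00 = 181.00.
Lower fence = Q1 − 3·IQR = 207.00 − 543.00 = -336.00.
Upper fence = Q3 + 3·IQR = 388.00 + 543.00 = 931.00.
934 > 931.00 → outlier.
975 > 931.00 → outlier.
1068 > 931.00 → outlier.
All remaining values lie within [-336.00, 931.00].

934, 975, 1068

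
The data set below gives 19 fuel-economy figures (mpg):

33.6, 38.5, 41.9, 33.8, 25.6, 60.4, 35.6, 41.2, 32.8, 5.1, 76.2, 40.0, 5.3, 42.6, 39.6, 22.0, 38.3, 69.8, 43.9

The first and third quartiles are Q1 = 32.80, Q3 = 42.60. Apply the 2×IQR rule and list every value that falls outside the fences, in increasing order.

5.1, 5.3, 69.8, 76.2

IQR = Q3 − Q1 = 42.60 − 32.80 = 9.80.
Lower fence = Q1 − 2·IQR = 32.80 − 19.60 = 13.20.
Upper fence = Q3 + 2·IQR = 42.60 + 19.60 = 62.20.
5.1 < 13.20 → outlier.
5.3 < 13.20 → outlier.
69.8 > 62.20 → outlier.
76.2 > 62.20 → outlier.
All remaining values lie within [13.20, 62.20].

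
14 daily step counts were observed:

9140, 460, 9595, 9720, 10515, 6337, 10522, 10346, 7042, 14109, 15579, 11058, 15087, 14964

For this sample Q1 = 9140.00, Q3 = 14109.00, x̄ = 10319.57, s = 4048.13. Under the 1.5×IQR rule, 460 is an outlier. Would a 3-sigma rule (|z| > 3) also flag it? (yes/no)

z = (460 − 10319.57) / 4048.13 = -2.44.
|z| = 2.44 ≤ 3.

no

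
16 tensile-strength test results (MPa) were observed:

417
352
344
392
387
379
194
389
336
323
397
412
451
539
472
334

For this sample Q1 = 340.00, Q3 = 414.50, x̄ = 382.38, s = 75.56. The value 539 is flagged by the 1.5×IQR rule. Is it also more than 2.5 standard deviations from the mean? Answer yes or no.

z = (539 − 382.38) / 75.56 = 2.07.
|z| = 2.07 ≤ 2.5.

no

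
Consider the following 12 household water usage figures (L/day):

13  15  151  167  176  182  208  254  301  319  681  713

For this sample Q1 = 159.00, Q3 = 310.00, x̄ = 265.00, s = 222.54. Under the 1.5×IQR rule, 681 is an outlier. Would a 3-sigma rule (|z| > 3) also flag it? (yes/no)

no

z = (681 − 265.00) / 222.54 = 1.87.
|z| = 1.87 ≤ 3.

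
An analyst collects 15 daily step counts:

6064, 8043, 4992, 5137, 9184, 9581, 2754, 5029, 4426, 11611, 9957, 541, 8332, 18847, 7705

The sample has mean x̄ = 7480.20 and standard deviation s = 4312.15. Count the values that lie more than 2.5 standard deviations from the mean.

1

Cutoffs: x̄ ± 2.5s = [-3300.175, 18260.575].
Outside the cutoffs: 18847.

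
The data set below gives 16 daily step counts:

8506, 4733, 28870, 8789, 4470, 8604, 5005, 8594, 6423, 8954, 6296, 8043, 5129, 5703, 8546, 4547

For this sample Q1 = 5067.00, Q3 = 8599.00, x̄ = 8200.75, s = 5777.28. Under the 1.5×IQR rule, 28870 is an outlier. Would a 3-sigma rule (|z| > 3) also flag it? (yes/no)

yes

z = (28870 − 8200.75) / 5777.28 = 3.58.
|z| = 3.58 > 3.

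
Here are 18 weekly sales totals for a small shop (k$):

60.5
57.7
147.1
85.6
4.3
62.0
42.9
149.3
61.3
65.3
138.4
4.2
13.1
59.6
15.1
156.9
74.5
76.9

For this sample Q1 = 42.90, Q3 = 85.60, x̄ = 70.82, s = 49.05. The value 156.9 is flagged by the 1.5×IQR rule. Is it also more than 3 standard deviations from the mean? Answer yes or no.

z = (156.9 − 70.82) / 49.05 = 1.75.
|z| = 1.75 ≤ 3.

no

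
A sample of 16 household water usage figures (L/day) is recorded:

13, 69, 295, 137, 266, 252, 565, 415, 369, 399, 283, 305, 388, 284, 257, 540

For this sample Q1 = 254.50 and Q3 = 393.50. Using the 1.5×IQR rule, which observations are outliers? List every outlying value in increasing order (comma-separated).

13

IQR = Q3 − Q1 = 393.50 − 254.50 = 139.00.
Lower fence = Q1 − 1.5·IQR = 254.50 − 208.50 = 46.00.
Upper fence = Q3 + 1.5·IQR = 393.50 + 208.50 = 602.00.
13 < 46.00 → outlier.
All remaining values lie within [46.00, 602.00].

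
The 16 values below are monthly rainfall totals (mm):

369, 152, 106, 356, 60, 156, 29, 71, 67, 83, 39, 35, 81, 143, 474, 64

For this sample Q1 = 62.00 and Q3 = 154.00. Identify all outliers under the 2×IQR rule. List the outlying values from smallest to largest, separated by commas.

356, 369, 474

IQR = Q3 − Q1 = 154.00 − 62.00 = 92.00.
Lower fence = Q1 − 2·IQR = 62.00 − 184.00 = -122.00.
Upper fence = Q3 + 2·IQR = 154.00 + 184.00 = 338.00.
356 > 338.00 → outlier.
369 > 338.00 → outlier.
474 > 338.00 → outlier.
All remaining values lie within [-122.00, 338.00].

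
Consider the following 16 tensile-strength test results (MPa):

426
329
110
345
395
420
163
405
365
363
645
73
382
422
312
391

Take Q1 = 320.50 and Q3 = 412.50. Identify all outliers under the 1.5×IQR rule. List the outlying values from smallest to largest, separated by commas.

73, 110, 163, 645

IQR = Q3 − Q1 = 412.50 − 320.50 = 92.00.
Lower fence = Q1 − 1.5·IQR = 320.50 − 138.00 = 182.50.
Upper fence = Q3 + 1.5·IQR = 412.50 + 138.00 = 550.50.
73 < 182.50 → outlier.
110 < 182.50 → outlier.
163 < 182.50 → outlier.
645 > 550.50 → outlier.
All remaining values lie within [182.50, 550.50].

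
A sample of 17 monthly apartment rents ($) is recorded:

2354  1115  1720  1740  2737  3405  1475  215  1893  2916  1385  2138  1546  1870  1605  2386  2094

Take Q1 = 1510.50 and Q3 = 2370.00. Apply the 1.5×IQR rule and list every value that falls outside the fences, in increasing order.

IQR = Q3 − Q1 = 2370.00 − 1510.50 = 859.50.
Lower fence = Q1 − 1.5·IQR = 1510.50 − 1289.25 = 221.25.
Upper fence = Q3 + 1.5·IQR = 2370.00 + 1289.25 = 3659.25.
215 < 221.25 → outlier.
All remaining values lie within [221.25, 3659.25].

215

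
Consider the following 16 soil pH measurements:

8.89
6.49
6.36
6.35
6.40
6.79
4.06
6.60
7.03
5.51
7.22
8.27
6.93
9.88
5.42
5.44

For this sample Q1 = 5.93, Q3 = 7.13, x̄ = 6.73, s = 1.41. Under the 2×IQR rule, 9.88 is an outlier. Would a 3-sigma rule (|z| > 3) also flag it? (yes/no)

no

z = (9.88 − 6.73) / 1.41 = 2.23.
|z| = 2.23 ≤ 3.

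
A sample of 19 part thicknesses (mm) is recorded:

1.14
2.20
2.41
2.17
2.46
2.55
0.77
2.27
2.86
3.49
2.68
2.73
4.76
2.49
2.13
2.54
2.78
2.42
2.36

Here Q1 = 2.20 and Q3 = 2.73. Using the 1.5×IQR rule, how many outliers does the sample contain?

3

IQR = 0.53; fences at 2.20 − 0.795 = 1.405 and 2.73 + 0.795 = 3.525.
Outside the cutoffs: 0.77, 1.14, 4.76.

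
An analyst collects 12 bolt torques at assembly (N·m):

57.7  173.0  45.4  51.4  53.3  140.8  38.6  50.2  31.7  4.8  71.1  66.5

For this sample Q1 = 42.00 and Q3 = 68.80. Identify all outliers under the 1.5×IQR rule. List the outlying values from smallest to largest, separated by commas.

140.8, 173.0

IQR = Q3 − Q1 = 68.80 − 42.00 = 26.80.
Lower fence = Q1 − 1.5·IQR = 42.00 − 40.20 = 1.80.
Upper fence = Q3 + 1.5·IQR = 68.80 + 40.20 = 109.00.
140.8 > 109.00 → outlier.
173.0 > 109.00 → outlier.
All remaining values lie within [1.80, 109.00].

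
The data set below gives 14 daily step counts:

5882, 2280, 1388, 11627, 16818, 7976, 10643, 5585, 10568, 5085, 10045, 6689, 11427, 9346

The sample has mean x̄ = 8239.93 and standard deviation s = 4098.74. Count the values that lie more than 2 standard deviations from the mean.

Cutoffs: x̄ ± 2s = [42.45, 16437.41].
Outside the cutoffs: 16818.

1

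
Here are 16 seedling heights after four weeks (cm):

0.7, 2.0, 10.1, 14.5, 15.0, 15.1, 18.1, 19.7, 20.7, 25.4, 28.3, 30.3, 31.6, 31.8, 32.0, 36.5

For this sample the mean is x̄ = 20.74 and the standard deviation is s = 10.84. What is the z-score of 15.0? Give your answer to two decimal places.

-0.53

z = (15.0 − 20.74) / 10.84 = -0.53.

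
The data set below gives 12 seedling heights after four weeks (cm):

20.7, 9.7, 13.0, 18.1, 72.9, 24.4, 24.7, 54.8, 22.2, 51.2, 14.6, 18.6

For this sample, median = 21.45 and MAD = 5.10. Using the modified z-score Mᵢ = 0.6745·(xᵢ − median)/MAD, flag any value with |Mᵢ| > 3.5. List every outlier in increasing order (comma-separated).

|Mᵢ| > 3.5 ⇔ |xᵢ − 21.45| > 3.5·5.10/0.6745 = 26.46.
So outliers lie outside [-5.01, 47.91].
51.2: M = 3.93 → outlier.
54.8: M = 4.41 → outlier.
72.9: M = 6.80 → outlier.

51.2, 54.8, 72.9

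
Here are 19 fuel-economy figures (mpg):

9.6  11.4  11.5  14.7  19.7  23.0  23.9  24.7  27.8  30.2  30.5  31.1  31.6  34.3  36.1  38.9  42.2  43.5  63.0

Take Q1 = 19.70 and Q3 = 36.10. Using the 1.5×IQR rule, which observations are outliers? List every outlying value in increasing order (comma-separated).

IQR = Q3 − Q1 = 36.10 − 19.70 = 16.40.
Lower fence = Q1 − 1.5·IQR = 19.70 − 24.60 = -4.90.
Upper fence = Q3 + 1.5·IQR = 36.10 + 24.60 = 60.70.
63.0 > 60.70 → outlier.
All remaining values lie within [-4.90, 60.70].

63.0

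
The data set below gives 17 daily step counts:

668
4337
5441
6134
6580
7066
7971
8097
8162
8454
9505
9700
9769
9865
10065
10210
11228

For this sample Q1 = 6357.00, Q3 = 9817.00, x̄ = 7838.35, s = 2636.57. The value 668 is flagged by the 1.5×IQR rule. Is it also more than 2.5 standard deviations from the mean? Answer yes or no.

yes

z = (668 − 7838.35) / 2636.57 = -2.72.
|z| = 2.72 > 2.5.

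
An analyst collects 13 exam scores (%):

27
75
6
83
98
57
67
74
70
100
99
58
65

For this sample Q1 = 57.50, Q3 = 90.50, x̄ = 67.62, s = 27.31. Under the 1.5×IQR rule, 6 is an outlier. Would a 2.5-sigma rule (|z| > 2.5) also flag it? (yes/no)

z = (6 − 67.62) / 27.31 = -2.26.
|z| = 2.26 ≤ 2.5.

no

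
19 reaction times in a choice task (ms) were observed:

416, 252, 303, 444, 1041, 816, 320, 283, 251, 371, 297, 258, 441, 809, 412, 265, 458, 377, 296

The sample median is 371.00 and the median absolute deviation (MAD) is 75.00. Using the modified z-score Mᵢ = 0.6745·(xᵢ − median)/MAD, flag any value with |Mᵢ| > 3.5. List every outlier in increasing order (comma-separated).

|Mᵢ| > 3.5 ⇔ |xᵢ − 371.00| > 3.5·75.00/0.6745 = 389.18.
So outliers lie outside [-18.18, 760.18].
809: M = 3.94 → outlier.
816: M = 4.00 → outlier.
1041: M = 6.03 → outlier.

809, 816, 1041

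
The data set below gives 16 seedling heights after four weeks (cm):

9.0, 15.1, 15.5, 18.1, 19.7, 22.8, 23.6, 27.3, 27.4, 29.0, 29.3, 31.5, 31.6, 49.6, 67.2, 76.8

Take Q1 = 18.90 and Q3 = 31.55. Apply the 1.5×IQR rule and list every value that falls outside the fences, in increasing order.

IQR = Q3 − Q1 = 31.55 − 18.90 = 12.65.
Lower fence = Q1 − 1.5·IQR = 18.90 − 18.975 = -0.075.
Upper fence = Q3 + 1.5·IQR = 31.55 + 18.975 = 50.525.
67.2 > 50.525 → outlier.
76.8 > 50.525 → outlier.
All remaining values lie within [-0.075, 50.525].

67.2, 76.8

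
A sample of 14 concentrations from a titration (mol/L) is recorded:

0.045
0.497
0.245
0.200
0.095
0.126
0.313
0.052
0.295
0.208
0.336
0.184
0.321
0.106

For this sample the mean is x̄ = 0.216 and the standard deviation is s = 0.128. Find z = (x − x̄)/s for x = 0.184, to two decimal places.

z = (0.184 − 0.216) / 0.128 = -0.25.

-0.25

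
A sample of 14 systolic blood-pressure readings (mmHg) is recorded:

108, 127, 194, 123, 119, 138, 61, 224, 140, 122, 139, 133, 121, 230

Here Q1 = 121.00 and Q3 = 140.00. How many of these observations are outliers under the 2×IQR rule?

4

IQR = 19.00; fences at 121.00 − 38.00 = 83.00 and 140.00 + 38.00 = 178.00.
Outside the cutoffs: 61, 194, 224, 230.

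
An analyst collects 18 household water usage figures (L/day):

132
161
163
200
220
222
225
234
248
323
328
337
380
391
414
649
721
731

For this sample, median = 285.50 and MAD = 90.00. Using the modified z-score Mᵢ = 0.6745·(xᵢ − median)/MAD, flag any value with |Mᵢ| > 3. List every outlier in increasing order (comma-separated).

|Mᵢ| > 3 ⇔ |xᵢ − 285.50| > 3·90.00/0.6745 = 400.30.
So outliers lie outside [-114.80, 685.80].
721: M = 3.26 → outlier.
731: M = 3.34 → outlier.

721, 731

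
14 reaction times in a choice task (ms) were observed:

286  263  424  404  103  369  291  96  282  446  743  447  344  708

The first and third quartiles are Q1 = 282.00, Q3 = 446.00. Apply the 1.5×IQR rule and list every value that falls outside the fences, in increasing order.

IQR = Q3 − Q1 = 446.00 − 282.00 = 164.00.
Lower fence = Q1 − 1.5·IQR = 282.00 − 246.00 = 36.00.
Upper fence = Q3 + 1.5·IQR = 446.00 + 246.00 = 692.00.
708 > 692.00 → outlier.
743 > 692.00 → outlier.
All remaining values lie within [36.00, 692.00].

708, 743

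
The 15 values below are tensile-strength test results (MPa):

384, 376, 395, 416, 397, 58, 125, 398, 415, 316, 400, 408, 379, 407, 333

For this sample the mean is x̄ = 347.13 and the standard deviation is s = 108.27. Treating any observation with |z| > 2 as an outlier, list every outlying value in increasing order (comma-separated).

Cutoffs at x̄ ± 2s: 347.13 ± 2·108.27 = [130.59, 563.67].
58: z = -2.67, |z| > 2 → outlier.
125: z = -2.05, |z| > 2 → outlier.
Every other value lies within [130.59, 563.67].

58, 125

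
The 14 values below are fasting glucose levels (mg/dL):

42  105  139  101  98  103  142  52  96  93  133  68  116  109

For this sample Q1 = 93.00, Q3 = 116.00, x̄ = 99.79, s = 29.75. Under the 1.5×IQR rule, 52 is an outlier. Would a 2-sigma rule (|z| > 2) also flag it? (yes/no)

z = (52 − 99.79) / 29.75 = -1.61.
|z| = 1.61 ≤ 2.

no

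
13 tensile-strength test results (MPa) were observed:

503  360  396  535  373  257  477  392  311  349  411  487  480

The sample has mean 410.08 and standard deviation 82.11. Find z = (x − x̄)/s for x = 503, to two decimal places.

z = (503 − 410.08) / 82.11 = 1.13.

1.13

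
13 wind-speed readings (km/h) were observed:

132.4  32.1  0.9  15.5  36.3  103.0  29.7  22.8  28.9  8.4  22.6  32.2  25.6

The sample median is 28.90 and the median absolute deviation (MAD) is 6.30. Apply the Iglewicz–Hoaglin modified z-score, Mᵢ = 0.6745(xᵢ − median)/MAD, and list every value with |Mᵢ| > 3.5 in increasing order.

103.0, 132.4

|Mᵢ| > 3.5 ⇔ |xᵢ − 28.90| > 3.5·6.30/0.6745 = 32.69.
So outliers lie outside [-3.79, 61.59].
103.0: M = 7.93 → outlier.
132.4: M = 11.08 → outlier.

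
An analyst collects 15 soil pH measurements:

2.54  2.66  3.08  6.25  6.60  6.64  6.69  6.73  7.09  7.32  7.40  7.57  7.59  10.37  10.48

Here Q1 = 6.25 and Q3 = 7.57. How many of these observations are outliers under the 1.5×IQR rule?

IQR = 1.32; fences at 6.25 − 1.98 = 4.27 and 7.57 + 1.98 = 9.55.
Outside the cutoffs: 2.54, 2.66, 3.08, 10.37, 10.48.

5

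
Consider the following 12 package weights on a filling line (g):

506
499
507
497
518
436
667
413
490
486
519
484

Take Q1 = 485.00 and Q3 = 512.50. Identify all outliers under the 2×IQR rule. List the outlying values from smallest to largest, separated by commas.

413, 667

IQR = Q3 − Q1 = 512.50 − 485.00 = 27.50.
Lower fence = Q1 − 2·IQR = 485.00 − 55.00 = 430.00.
Upper fence = Q3 + 2·IQR = 512.50 + 55.00 = 567.50.
413 < 430.00 → outlier.
667 > 567.50 → outlier.
All remaining values lie within [430.00, 567.50].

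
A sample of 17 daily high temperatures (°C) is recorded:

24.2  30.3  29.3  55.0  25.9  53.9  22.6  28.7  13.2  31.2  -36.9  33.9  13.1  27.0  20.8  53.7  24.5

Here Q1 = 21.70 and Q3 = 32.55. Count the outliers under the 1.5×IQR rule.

IQR = 10.85; fences at 21.70 − 16.275 = 5.425 and 32.55 + 16.275 = 48.825.
Outside the cutoffs: -36.9, 53.7, 53.9, 55.0.

4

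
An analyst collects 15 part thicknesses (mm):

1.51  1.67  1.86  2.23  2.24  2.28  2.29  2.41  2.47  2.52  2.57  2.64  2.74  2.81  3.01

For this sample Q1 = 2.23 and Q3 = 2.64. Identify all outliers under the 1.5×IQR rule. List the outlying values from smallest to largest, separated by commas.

IQR = Q3 − Q1 = 2.64 − 2.23 = 0.41.
Lower fence = Q1 − 1.5·IQR = 2.23 − 0.615 = 1.615.
Upper fence = Q3 + 1.5·IQR = 2.64 + 0.615 = 3.255.
1.51 < 1.615 → outlier.
All remaining values lie within [1.615, 3.255].

1.51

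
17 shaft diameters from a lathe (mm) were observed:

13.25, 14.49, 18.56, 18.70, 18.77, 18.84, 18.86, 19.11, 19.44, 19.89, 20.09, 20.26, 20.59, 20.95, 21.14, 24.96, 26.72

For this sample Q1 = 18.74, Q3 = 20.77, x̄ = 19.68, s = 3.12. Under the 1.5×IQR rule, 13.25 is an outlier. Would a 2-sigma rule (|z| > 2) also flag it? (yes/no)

z = (13.25 − 19.68) / 3.12 = -2.06.
|z| = 2.06 > 2.

yes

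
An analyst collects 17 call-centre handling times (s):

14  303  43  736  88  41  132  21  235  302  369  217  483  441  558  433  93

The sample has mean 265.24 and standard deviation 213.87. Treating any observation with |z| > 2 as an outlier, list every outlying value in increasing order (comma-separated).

Cutoffs at x̄ ± 2s: 265.24 ± 2·213.87 = [-162.50, 692.98].
736: z = 2.20, |z| > 2 → outlier.
Every other value lies within [-162.50, 692.98].

736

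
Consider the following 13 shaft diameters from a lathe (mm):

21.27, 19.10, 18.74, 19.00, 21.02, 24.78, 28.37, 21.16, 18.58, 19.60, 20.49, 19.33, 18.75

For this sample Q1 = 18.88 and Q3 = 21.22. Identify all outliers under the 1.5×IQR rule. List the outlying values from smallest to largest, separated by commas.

24.78, 28.37

IQR = Q3 − Q1 = 21.22 − 18.88 = 2.34.
Lower fence = Q1 − 1.5·IQR = 18.88 − 3.51 = 15.37.
Upper fence = Q3 + 1.5·IQR = 21.22 + 3.51 = 24.73.
24.78 > 24.73 → outlier.
28.37 > 24.73 → outlier.
All remaining values lie within [15.37, 24.73].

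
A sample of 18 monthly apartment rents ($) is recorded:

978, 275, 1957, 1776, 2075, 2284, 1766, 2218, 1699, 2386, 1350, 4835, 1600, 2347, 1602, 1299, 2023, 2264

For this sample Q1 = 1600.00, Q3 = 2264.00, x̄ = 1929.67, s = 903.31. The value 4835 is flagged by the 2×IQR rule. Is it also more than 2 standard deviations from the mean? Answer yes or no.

yes

z = (4835 − 1929.67) / 903.31 = 3.22.
|z| = 3.22 > 2.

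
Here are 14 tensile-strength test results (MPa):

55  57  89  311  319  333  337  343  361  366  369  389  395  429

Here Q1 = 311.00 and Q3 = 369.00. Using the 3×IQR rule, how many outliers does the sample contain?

3

IQR = 58.00; fences at 311.00 − 174.00 = 137.00 and 369.00 + 174.00 = 543.00.
Outside the cutoffs: 55, 57, 89.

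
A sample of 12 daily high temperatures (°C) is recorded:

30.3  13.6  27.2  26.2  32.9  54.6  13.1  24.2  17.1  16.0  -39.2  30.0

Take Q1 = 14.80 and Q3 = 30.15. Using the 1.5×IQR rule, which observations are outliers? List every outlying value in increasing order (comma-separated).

IQR = Q3 − Q1 = 30.15 − 14.80 = 15.35.
Lower fence = Q1 − 1.5·IQR = 14.80 − 23.025 = -8.225.
Upper fence = Q3 + 1.5·IQR = 30.15 + 23.025 = 53.175.
-39.2 < -8.225 → outlier.
54.6 > 53.175 → outlier.
All remaining values lie within [-8.225, 53.175].

-39.2, 54.6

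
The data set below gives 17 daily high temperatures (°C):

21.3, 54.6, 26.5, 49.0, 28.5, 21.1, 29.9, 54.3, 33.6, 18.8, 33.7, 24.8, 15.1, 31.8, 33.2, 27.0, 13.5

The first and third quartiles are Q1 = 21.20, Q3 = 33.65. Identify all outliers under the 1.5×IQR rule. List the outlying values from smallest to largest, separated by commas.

IQR = Q3 − Q1 = 33.65 − 21.20 = 12.45.
Lower fence = Q1 − 1.5·IQR = 21.20 − 18.675 = 2.525.
Upper fence = Q3 + 1.5·IQR = 33.65 + 18.675 = 52.325.
54.3 > 52.325 → outlier.
54.6 > 52.325 → outlier.
All remaining values lie within [2.525, 52.325].

54.3, 54.6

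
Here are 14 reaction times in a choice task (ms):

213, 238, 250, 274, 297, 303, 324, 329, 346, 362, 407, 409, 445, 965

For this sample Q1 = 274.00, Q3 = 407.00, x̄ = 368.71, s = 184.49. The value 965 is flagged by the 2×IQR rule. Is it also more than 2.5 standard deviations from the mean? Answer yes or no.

z = (965 − 368.71) / 184.49 = 3.23.
|z| = 3.23 > 2.5.

yes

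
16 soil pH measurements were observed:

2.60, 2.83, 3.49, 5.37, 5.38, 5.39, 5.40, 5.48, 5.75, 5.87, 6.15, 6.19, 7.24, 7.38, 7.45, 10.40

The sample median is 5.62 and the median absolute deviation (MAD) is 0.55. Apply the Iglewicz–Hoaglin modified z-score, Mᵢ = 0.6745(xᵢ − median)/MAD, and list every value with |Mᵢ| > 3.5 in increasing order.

2.60, 10.40

|Mᵢ| > 3.5 ⇔ |xᵢ − 5.62| > 3.5·0.55/0.6745 = 2.85.
So outliers lie outside [2.77, 8.47].
2.60: M = -3.70 → outlier.
10.40: M = 5.86 → outlier.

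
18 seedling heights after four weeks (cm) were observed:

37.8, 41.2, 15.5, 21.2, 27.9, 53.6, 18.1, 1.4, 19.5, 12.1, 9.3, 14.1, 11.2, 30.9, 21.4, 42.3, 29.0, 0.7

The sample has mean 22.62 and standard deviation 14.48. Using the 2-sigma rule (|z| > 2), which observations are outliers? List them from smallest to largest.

Cutoffs at x̄ ± 2s: 22.62 ± 2·14.48 = [-6.34, 51.58].
53.6: z = 2.14, |z| > 2 → outlier.
Every other value lies within [-6.34, 51.58].

53.6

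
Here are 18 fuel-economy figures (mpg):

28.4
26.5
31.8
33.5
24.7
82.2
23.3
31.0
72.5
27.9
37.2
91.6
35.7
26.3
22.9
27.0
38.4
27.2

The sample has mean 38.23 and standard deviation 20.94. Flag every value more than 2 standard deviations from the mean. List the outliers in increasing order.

Cutoffs at x̄ ± 2s: 38.23 ± 2·20.94 = [-3.65, 80.11].
82.2: z = 2.10, |z| > 2 → outlier.
91.6: z = 2.55, |z| > 2 → outlier.
Every other value lies within [-3.65, 80.11].

82.2, 91.6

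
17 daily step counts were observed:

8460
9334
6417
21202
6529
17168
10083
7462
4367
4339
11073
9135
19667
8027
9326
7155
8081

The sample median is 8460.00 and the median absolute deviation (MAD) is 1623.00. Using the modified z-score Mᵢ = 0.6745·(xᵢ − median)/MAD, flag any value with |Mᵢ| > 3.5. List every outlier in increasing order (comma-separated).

17168, 19667, 21202

|Mᵢ| > 3.5 ⇔ |xᵢ − 8460.00| > 3.5·1623.00/0.6745 = 8421.79.
So outliers lie outside [38.21, 16881.79].
17168: M = 3.62 → outlier.
19667: M = 4.66 → outlier.
21202: M = 5.30 → outlier.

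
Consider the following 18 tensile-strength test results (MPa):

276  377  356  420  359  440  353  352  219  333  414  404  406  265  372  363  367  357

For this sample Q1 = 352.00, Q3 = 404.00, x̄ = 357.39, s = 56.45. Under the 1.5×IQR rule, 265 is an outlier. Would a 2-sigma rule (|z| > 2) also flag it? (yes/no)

z = (265 − 357.39) / 56.45 = -1.64.
|z| = 1.64 ≤ 2.

no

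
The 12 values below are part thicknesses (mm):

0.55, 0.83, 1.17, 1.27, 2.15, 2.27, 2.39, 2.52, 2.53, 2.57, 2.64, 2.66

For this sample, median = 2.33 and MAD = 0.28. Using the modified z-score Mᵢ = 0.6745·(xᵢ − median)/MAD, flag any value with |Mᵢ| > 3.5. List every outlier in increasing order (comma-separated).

|Mᵢ| > 3.5 ⇔ |xᵢ − 2.33| > 3.5·0.28/0.6745 = 1.45.
So outliers lie outside [0.88, 3.78].
0.55: M = -4.29 → outlier.
0.83: M = -3.61 → outlier.

0.55, 0.83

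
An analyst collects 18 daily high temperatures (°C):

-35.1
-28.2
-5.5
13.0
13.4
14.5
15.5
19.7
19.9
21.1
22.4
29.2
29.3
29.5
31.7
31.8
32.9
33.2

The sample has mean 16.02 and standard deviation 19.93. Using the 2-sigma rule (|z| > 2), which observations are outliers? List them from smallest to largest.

-35.1, -28.2

Cutoffs at x̄ ± 2s: 16.02 ± 2·19.93 = [-23.84, 55.88].
-35.1: z = -2.56, |z| > 2 → outlier.
-28.2: z = -2.22, |z| > 2 → outlier.
Every other value lies within [-23.84, 55.88].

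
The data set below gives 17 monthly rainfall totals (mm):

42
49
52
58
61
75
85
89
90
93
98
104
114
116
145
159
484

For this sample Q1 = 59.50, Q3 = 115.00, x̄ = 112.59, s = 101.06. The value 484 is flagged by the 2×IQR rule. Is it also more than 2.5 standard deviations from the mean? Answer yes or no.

z = (484 − 112.59) / 101.06 = 3.68.
|z| = 3.68 > 2.5.

yes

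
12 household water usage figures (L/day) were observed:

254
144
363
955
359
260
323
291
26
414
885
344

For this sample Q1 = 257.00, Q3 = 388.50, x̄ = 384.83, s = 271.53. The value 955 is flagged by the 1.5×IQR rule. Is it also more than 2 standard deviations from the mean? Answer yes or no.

yes

z = (955 − 384.83) / 271.53 = 2.10.
|z| = 2.10 > 2.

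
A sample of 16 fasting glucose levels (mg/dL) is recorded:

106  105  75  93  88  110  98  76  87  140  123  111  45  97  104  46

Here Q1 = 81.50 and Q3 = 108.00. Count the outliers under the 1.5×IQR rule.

0

IQR = 26.50; fences at 81.50 − 39.75 = 41.75 and 108.00 + 39.75 = 147.75.
Every value lies within the cutoffs.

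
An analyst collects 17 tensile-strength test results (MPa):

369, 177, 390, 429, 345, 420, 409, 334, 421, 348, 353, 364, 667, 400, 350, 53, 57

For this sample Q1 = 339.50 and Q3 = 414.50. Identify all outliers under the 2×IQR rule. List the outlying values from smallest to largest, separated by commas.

53, 57, 177, 667

IQR = Q3 − Q1 = 414.50 − 339.50 = 75.00.
Lower fence = Q1 − 2·IQR = 339.50 − 150.00 = 189.50.
Upper fence = Q3 + 2·IQR = 414.50 + 150.00 = 564.50.
53 < 189.50 → outlier.
57 < 189.50 → outlier.
177 < 189.50 → outlier.
667 > 564.50 → outlier.
All remaining values lie within [189.50, 564.50].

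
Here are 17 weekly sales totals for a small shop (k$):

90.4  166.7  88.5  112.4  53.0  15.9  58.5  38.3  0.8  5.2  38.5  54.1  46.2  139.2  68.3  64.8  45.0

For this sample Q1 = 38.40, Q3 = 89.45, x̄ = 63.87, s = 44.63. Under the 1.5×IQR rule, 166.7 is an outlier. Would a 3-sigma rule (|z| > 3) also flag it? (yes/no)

no

z = (166.7 − 63.87) / 44.63 = 2.30.
|z| = 2.30 ≤ 3.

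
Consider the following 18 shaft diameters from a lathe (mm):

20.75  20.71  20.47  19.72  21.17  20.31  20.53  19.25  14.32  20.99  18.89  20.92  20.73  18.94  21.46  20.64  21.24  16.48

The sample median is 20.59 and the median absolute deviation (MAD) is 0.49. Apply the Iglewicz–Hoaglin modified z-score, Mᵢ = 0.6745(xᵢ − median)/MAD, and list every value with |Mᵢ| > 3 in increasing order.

|Mᵢ| > 3 ⇔ |xᵢ − 20.59| > 3·0.49/0.6745 = 2.18.
So outliers lie outside [18.41, 22.77].
14.32: M = -8.63 → outlier.
16.48: M = -5.66 → outlier.

14.32, 16.48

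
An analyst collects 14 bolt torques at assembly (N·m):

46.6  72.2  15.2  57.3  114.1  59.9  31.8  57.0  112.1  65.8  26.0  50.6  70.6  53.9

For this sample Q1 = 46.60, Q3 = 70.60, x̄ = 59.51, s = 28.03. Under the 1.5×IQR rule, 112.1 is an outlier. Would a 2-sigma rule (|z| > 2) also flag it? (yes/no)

z = (112.1 − 59.51) / 28.03 = 1.88.
|z| = 1.88 ≤ 2.

no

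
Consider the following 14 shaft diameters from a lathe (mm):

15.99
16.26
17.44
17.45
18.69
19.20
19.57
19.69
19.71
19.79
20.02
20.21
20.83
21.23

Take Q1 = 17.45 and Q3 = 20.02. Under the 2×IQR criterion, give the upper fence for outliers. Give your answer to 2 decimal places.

IQR = Q3 − Q1 = 20.02 − 17.45 = 2.57.
Lower fence = Q1 − 2·IQR = 17.45 − 5.14 = 12.31.
Upper fence = Q3 + 2·IQR = 20.02 + 5.14 = 25.16.

25.16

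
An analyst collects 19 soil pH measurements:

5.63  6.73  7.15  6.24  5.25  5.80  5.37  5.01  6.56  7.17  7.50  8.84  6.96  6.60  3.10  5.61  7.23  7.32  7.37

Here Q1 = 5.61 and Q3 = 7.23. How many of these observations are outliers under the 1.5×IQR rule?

1

IQR = 1.62; fences at 5.61 − 2.43 = 3.18 and 7.23 + 2.43 = 9.66.
Outside the cutoffs: 3.10.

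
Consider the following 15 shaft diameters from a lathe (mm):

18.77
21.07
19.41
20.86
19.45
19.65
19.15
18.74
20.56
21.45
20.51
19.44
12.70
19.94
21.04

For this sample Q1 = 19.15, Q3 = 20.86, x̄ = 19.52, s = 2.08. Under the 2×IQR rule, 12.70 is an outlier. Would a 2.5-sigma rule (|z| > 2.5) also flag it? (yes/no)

yes

z = (12.70 − 19.52) / 2.08 = -3.28.
|z| = 3.28 > 2.5.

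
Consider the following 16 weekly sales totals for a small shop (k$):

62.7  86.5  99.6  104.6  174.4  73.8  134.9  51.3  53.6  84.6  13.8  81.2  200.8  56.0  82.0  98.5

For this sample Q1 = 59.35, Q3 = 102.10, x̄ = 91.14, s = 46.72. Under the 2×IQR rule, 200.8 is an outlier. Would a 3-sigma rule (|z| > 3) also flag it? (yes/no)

no

z = (200.8 − 91.14) / 46.72 = 2.35.
|z| = 2.35 ≤ 3.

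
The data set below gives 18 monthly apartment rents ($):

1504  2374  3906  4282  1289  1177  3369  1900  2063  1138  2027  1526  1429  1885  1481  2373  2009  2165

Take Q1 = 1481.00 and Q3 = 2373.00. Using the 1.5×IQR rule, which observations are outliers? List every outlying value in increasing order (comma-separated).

IQR = Q3 − Q1 = 2373.00 − 1481.00 = 892.00.
Lower fence = Q1 − 1.5·IQR = 1481.00 − 1338.00 = 143.00.
Upper fence = Q3 + 1.5·IQR = 2373.00 + 1338.00 = 3711.00.
3906 > 3711.00 → outlier.
4282 > 3711.00 → outlier.
All remaining values lie within [143.00, 3711.00].

3906, 4282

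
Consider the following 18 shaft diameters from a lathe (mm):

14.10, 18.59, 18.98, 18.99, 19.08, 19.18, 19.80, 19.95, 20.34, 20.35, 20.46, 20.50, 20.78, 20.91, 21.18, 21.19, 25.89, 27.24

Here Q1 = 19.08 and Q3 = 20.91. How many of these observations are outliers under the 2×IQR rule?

3

IQR = 1.83; fences at 19.08 − 3.66 = 15.42 and 20.91 + 3.66 = 24.57.
Outside the cutoffs: 14.10, 25.89, 27.24.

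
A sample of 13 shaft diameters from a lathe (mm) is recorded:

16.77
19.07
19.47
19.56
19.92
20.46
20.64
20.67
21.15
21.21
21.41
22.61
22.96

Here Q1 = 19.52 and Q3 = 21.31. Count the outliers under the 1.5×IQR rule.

1

IQR = 1.79; fences at 19.52 − 2.685 = 16.835 and 21.31 + 2.685 = 23.995.
Outside the cutoffs: 16.77.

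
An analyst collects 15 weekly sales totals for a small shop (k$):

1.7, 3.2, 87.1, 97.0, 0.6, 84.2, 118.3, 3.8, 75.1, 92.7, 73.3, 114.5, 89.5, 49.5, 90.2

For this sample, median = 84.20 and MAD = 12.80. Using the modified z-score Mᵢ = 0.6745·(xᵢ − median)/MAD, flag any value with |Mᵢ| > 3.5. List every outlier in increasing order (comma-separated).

|Mᵢ| > 3.5 ⇔ |xᵢ − 84.20| > 3.5·12.80/0.6745 = 66.42.
So outliers lie outside [17.78, 150.62].
0.6: M = -4.41 → outlier.
1.7: M = -4.35 → outlier.
3.2: M = -4.27 → outlier.
3.8: M = -4.24 → outlier.

0.6, 1.7, 3.2, 3.8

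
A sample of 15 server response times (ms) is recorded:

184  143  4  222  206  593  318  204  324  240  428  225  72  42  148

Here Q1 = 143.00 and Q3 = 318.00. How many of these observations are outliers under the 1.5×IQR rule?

IQR = 175.00; fences at 143.00 − 262.50 = -119.50 and 318.00 + 262.50 = 580.50.
Outside the cutoffs: 593.

1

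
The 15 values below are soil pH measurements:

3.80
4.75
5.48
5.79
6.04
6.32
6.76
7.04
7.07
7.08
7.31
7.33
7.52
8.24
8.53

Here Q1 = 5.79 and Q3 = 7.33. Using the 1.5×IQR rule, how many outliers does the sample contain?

IQR = 1.54; fences at 5.79 − 2.31 = 3.48 and 7.33 + 2.31 = 9.64.
Every value lies within the cutoffs.

0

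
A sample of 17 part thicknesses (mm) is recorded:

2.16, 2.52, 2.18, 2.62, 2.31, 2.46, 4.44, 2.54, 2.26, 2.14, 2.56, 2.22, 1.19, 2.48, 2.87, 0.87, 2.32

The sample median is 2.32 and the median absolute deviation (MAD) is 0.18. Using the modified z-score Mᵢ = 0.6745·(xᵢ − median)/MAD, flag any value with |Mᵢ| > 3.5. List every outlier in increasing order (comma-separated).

0.87, 1.19, 4.44

|Mᵢ| > 3.5 ⇔ |xᵢ − 2.32| > 3.5·0.18/0.6745 = 0.93.
So outliers lie outside [1.39, 3.25].
0.87: M = -5.43 → outlier.
1.19: M = -4.23 → outlier.
4.44: M = 7.94 → outlier.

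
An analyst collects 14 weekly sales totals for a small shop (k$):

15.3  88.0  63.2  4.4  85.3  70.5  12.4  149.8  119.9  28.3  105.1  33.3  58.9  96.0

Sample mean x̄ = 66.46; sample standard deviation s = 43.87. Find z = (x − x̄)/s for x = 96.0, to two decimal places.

0.67

z = (96.0 − 66.46) / 43.87 = 0.67.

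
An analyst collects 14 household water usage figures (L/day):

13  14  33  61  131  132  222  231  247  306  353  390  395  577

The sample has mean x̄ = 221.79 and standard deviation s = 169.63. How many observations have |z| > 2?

Cutoffs: x̄ ± 2s = [-117.47, 561.05].
Outside the cutoffs: 577.

1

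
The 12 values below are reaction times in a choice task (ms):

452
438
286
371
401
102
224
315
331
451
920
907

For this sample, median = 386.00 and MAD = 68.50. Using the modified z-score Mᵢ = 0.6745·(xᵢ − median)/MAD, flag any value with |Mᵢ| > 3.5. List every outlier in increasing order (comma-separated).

907, 920

|Mᵢ| > 3.5 ⇔ |xᵢ − 386.00| > 3.5·68.50/0.6745 = 355.45.
So outliers lie outside [30.55, 741.45].
907: M = 5.13 → outlier.
920: M = 5.26 → outlier.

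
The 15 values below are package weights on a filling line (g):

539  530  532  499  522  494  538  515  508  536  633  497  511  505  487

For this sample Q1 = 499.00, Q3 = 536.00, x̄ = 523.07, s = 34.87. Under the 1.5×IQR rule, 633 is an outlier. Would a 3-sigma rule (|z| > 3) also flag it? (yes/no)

yes

z = (633 − 523.07) / 34.87 = 3.15.
|z| = 3.15 > 3.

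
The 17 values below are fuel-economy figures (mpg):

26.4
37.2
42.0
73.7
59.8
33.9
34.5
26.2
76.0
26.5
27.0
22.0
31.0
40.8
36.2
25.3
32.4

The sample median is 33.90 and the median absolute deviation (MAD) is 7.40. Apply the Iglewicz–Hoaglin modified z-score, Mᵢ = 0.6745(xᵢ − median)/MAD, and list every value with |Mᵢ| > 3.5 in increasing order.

|Mᵢ| > 3.5 ⇔ |xᵢ − 33.90| > 3.5·7.40/0.6745 = 38.40.
So outliers lie outside [-4.50, 72.30].
73.7: M = 3.63 → outlier.
76.0: M = 3.84 → outlier.

73.7, 76.0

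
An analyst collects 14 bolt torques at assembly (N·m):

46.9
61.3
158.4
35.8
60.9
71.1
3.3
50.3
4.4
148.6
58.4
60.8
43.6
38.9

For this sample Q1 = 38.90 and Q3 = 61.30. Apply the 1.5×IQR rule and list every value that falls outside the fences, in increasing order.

IQR = Q3 − Q1 = 61.30 − 38.90 = 22.40.
Lower fence = Q1 − 1.5·IQR = 38.90 − 33.60 = 5.30.
Upper fence = Q3 + 1.5·IQR = 61.30 + 33.60 = 94.90.
3.3 < 5.30 → outlier.
4.4 < 5.30 → outlier.
148.6 > 94.90 → outlier.
158.4 > 94.90 → outlier.
All remaining values lie within [5.30, 94.90].

3.3, 4.4, 148.6, 158.4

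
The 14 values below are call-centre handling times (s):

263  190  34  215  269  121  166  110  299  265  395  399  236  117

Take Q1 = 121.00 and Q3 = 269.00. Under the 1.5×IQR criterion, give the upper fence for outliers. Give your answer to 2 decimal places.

491.00

IQR = Q3 − Q1 = 269.00 − 121.00 = 148.00.
Lower fence = Q1 − 1.5·IQR = 121.00 − 222.00 = -101.00.
Upper fence = Q3 + 1.5·IQR = 269.00 + 222.00 = 491.00.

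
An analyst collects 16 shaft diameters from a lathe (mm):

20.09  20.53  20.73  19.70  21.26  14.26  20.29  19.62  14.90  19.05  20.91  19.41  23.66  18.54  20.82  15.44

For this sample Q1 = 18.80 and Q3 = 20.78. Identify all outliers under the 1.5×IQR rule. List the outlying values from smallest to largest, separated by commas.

IQR = Q3 − Q1 = 20.78 − 18.80 = 1.98.
Lower fence = Q1 − 1.5·IQR = 18.80 − 2.97 = 15.83.
Upper fence = Q3 + 1.5·IQR = 20.78 + 2.97 = 23.75.
14.26 < 15.83 → outlier.
14.90 < 15.83 → outlier.
15.44 < 15.83 → outlier.
All remaining values lie within [15.83, 23.75].

14.26, 14.90, 15.44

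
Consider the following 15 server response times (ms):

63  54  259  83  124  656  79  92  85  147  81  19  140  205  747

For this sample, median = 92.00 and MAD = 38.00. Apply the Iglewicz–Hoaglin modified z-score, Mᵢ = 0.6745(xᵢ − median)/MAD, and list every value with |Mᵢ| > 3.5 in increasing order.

656, 747

|Mᵢ| > 3.5 ⇔ |xᵢ − 92.00| > 3.5·38.00/0.6745 = 197.18.
So outliers lie outside [-105.18, 289.18].
656: M = 10.01 → outlier.
747: M = 11.63 → outlier.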